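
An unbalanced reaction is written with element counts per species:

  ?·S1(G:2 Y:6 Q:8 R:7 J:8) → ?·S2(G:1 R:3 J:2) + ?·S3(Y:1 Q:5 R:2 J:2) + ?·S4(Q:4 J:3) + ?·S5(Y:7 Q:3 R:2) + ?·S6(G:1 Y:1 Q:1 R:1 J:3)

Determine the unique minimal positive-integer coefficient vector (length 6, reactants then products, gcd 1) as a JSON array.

G: 4·2 = 8 | 6·1+1·0+4·0+3·0+2·1 = 8
Y: 4·6 = 24 | 6·0+1·1+4·0+3·7+2·1 = 24
Q: 4·8 = 32 | 6·0+1·5+4·4+3·3+2·1 = 32
R: 4·7 = 28 | 6·3+1·2+4·0+3·2+2·1 = 28
J: 4·8 = 32 | 6·2+1·2+4·3+3·0+2·3 = 32
gcd(4,6,1,4,3,2) = 1

Coefficients: [4, 6, 1, 4, 3, 2]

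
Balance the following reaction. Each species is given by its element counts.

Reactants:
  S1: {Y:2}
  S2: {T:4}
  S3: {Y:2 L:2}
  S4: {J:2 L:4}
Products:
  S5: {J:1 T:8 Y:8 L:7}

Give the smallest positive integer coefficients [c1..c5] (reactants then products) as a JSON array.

J: 3·0+4·0+5·0+1·2 = 2 | 2·1 = 2
T: 3·0+4·4+5·0+1·0 = 16 | 2·8 = 16
Y: 3·2+4·0+5·2+1·0 = 16 | 2·8 = 16
L: 3·0+4·0+5·2+1·4 = 14 | 2·7 = 14
gcd(3,4,5,1,2) = 1

Coefficients: [3, 4, 5, 1, 2]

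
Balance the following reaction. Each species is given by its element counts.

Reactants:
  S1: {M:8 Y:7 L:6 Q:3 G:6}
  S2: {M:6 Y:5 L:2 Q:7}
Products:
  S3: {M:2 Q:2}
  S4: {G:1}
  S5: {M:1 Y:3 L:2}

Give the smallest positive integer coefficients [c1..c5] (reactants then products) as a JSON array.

M: 1·8+1·6 = 14 | 5·2+6·0+4·1 = 14
Y: 1·7+1·5 = 12 | 5·0+6·0+4·3 = 12
L: 1·6+1·2 = 8 | 5·0+6·0+4·2 = 8
Q: 1·3+1·7 = 10 | 5·2+6·0+4·0 = 10
G: 1·6+1·0 = 6 | 5·0+6·1+4·0 = 6
gcd(1,1,5,6,4) = 1

Coefficients: [1, 1, 5, 6, 4]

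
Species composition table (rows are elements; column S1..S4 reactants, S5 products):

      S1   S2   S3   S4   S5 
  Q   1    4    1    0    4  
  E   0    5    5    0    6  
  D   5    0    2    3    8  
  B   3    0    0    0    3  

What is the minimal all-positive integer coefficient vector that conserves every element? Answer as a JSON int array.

Coefficients: [5, 3, 3, 3, 5]

Q: 5·1+3·4+3·1+3·0 = 20 | 5·4 = 20
E: 5·0+3·5+3·5+3·0 = 30 | 5·6 = 30
D: 5·5+3·0+3·2+3·3 = 40 | 5·8 = 40
B: 5·3+3·0+3·0+3·0 = 15 | 5·3 = 15
gcd(5,3,3,3,5) = 1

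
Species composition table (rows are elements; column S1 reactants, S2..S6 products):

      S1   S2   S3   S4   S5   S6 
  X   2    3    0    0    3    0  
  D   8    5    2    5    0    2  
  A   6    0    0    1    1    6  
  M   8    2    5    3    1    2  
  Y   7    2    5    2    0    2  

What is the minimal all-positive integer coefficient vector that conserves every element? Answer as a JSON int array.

X: 6·2 = 12 | 2·3+4·0+4·0+2·3+5·0 = 12
D: 6·8 = 48 | 2·5+4·2+4·5+2·0+5·2 = 48
A: 6·6 = 36 | 2·0+4·0+4·1+2·1+5·6 = 36
M: 6·8 = 48 | 2·2+4·5+4·3+2·1+5·2 = 48
Y: 6·7 = 42 | 2·2+4·5+4·2+2·0+5·2 = 42
gcd(6,2,4,4,2,5) = 1

Coefficients: [6, 2, 4, 4, 2, 5]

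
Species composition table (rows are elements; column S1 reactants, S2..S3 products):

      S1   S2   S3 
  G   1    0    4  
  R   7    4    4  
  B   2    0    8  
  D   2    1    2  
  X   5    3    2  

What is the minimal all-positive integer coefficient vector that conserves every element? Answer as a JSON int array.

Coefficients: [4, 6, 1]

G: 4·1 = 4 | 6·0+1·4 = 4
R: 4·7 = 28 | 6·4+1·4 = 28
B: 4·2 = 8 | 6·0+1·8 = 8
D: 4·2 = 8 | 6·1+1·2 = 8
X: 4·5 = 20 | 6·3+1·2 = 20
gcd(4,6,1) = 1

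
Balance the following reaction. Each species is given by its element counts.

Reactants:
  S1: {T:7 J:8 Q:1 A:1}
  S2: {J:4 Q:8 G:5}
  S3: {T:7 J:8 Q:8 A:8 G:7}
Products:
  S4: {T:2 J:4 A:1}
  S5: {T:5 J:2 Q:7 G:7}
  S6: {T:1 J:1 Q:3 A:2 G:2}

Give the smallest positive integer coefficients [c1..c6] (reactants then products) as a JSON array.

Coefficients: [1, 1, 2, 5, 1, 6]

T: 1·7+1·0+2·7 = 21 | 5·2+1·5+6·1 = 21
J: 1·8+1·4+2·8 = 28 | 5·4+1·2+6·1 = 28
Q: 1·1+1·8+2·8 = 25 | 5·0+1·7+6·3 = 25
A: 1·1+1·0+2·8 = 17 | 5·1+1·0+6·2 = 17
G: 1·0+1·5+2·7 = 19 | 5·0+1·7+6·2 = 19
gcd(1,1,2,5,1,6) = 1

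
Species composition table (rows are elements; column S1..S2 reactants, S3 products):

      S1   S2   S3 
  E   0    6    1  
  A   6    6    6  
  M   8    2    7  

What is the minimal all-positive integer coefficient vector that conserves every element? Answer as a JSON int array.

E: 5·0+1·6 = 6 | 6·1 = 6
A: 5·6+1·6 = 36 | 6·6 = 36
M: 5·8+1·2 = 42 | 6·7 = 42
gcd(5,1,6) = 1

Coefficients: [5, 1, 6]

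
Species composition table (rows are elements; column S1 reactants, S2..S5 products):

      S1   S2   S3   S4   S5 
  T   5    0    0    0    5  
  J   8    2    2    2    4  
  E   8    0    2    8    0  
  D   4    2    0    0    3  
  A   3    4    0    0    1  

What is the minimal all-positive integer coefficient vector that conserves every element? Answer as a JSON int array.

Coefficients: [6, 3, 4, 5, 6]

T: 6·5 = 30 | 3·0+4·0+5·0+6·5 = 30
J: 6·8 = 48 | 3·2+4·2+5·2+6·4 = 48
E: 6·8 = 48 | 3·0+4·2+5·8+6·0 = 48
D: 6·4 = 24 | 3·2+4·0+5·0+6·3 = 24
A: 6·3 = 18 | 3·4+4·0+5·0+6·1 = 18
gcd(6,3,4,5,6) = 1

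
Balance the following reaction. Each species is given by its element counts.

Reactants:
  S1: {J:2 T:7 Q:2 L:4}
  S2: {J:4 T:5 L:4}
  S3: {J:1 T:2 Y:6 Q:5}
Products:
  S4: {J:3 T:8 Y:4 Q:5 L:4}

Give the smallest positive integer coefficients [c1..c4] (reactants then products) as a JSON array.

Coefficients: [5, 1, 4, 6]

J: 5·2+1·4+4·1 = 18 | 6·3 = 18
T: 5·7+1·5+4·2 = 48 | 6·8 = 48
Y: 5·0+1·0+4·6 = 24 | 6·4 = 24
Q: 5·2+1·0+4·5 = 30 | 6·5 = 30
L: 5·4+1·4+4·0 = 24 | 6·4 = 24
gcd(5,1,4,6) = 1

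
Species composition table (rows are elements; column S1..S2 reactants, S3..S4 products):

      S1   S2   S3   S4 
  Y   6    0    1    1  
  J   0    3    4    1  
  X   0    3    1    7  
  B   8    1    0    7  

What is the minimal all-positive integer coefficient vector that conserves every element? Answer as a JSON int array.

Coefficients: [1, 6, 4, 2]

Y: 1·6+6·0 = 6 | 4·1+2·1 = 6
J: 1·0+6·3 = 18 | 4·4+2·1 = 18
X: 1·0+6·3 = 18 | 4·1+2·7 = 18
B: 1·8+6·1 = 14 | 4·0+2·7 = 14
gcd(1,6,4,2) = 1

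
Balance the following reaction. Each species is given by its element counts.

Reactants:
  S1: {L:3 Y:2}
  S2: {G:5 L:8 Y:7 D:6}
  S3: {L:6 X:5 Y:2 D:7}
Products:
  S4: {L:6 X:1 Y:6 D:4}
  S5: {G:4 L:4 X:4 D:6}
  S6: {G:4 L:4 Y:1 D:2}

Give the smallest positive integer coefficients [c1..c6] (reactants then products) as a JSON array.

G: 4·0+4·5+2·0 = 20 | 6·0+1·4+4·4 = 20
L: 4·3+4·8+2·6 = 56 | 6·6+1·4+4·4 = 56
X: 4·0+4·0+2·5 = 10 | 6·1+1·4+4·0 = 10
Y: 4·2+4·7+2·2 = 40 | 6·6+1·0+4·1 = 40
D: 4·0+4·6+2·7 = 38 | 6·4+1·6+4·2 = 38
gcd(4,4,2,6,1,4) = 1

Coefficients: [4, 4, 2, 6, 1, 4]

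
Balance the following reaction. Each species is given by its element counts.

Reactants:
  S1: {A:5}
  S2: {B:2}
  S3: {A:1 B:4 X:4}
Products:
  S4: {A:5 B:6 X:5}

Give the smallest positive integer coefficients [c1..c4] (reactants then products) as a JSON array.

A: 3·5+2·0+5·1 = 20 | 4·5 = 20
B: 3·0+2·2+5·4 = 24 | 4·6 = 24
X: 3·0+2·0+5·4 = 20 | 4·5 = 20
gcd(3,2,5,4) = 1

Coefficients: [3, 2, 5, 4]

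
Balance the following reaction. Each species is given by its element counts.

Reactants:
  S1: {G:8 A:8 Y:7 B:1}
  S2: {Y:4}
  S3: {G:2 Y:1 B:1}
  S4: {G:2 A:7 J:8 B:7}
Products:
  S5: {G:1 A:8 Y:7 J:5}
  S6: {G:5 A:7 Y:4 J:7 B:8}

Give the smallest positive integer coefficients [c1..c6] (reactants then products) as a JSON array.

G: 1·8+4·0+4·2+5·2 = 26 | 1·1+5·5 = 26
A: 1·8+4·0+4·0+5·7 = 43 | 1·8+5·7 = 43
Y: 1·7+4·4+4·1+5·0 = 27 | 1·7+5·4 = 27
J: 1·0+4·0+4·0+5·8 = 40 | 1·5+5·7 = 40
B: 1·1+4·0+4·1+5·7 = 40 | 1·0+5·8 = 40
gcd(1,4,4,5,1,5) = 1

Coefficients: [1, 4, 4, 5, 1, 5]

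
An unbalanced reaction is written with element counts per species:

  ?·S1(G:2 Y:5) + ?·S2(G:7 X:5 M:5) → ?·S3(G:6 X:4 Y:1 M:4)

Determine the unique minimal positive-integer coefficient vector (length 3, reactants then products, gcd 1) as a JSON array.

Coefficients: [1, 4, 5]

G: 1·2+4·7 = 30 | 5·6 = 30
X: 1·0+4·5 = 20 | 5·4 = 20
Y: 1·5+4·0 = 5 | 5·1 = 5
M: 1·0+4·5 = 20 | 5·4 = 20
gcd(1,4,5) = 1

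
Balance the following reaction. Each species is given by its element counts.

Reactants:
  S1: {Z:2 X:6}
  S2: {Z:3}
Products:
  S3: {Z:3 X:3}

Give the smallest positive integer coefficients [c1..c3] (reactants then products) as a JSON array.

Coefficients: [3, 4, 6]

Z: 3·2+4·3 = 18 | 6·3 = 18
X: 3·6+4·0 = 18 | 6·3 = 18
gcd(3,4,6) = 1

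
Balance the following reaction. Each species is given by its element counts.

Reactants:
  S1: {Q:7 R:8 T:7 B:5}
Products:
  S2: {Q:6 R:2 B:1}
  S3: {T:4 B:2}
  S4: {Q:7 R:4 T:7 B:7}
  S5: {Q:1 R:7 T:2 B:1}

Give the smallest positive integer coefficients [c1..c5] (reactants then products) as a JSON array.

Q: 5·7 = 35 | 4·6+5·0+1·7+4·1 = 35
R: 5·8 = 40 | 4·2+5·0+1·4+4·7 = 40
T: 5·7 = 35 | 4·0+5·4+1·7+4·2 = 35
B: 5·5 = 25 | 4·1+5·2+1·7+4·1 = 25
gcd(5,4,5,1,4) = 1

Coefficients: [5, 4, 5, 1, 4]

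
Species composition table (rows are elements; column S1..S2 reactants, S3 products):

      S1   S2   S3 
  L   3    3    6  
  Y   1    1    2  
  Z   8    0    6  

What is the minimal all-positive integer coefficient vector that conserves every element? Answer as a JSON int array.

L: 3·3+5·3 = 24 | 4·6 = 24
Y: 3·1+5·1 = 8 | 4·2 = 8
Z: 3·8+5·0 = 24 | 4·6 = 24
gcd(3,5,4) = 1

Coefficients: [3, 5, 4]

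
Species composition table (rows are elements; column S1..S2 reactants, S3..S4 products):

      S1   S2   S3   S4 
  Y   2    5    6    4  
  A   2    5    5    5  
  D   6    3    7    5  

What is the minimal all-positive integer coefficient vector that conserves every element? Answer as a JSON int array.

Y: 5·2+6·5 = 40 | 4·6+4·4 = 40
A: 5·2+6·5 = 40 | 4·5+4·5 = 40
D: 5·6+6·3 = 48 | 4·7+4·5 = 48
gcd(5,6,4,4) = 1

Coefficients: [5, 6, 4, 4]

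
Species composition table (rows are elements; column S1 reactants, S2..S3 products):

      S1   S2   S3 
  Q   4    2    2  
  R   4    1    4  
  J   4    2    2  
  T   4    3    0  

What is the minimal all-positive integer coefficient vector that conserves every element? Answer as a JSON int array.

Q: 3·4 = 12 | 4·2+2·2 = 12
R: 3·4 = 12 | 4·1+2·4 = 12
J: 3·4 = 12 | 4·2+2·2 = 12
T: 3·4 = 12 | 4·3+2·0 = 12
gcd(3,4,2) = 1

Coefficients: [3, 4, 2]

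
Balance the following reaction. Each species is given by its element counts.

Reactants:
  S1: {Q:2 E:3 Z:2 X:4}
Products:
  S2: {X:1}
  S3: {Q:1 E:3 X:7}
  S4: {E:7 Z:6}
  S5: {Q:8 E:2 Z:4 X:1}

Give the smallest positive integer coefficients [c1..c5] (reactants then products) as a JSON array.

Q: 5·2 = 10 | 5·0+2·1+1·0+1·8 = 10
E: 5·3 = 15 | 5·0+2·3+1·7+1·2 = 15
Z: 5·2 = 10 | 5·0+2·0+1·6+1·4 = 10
X: 5·4 = 20 | 5·1+2·7+1·0+1·1 = 20
gcd(5,5,2,1,1) = 1

Coefficients: [5, 5, 2, 1, 1]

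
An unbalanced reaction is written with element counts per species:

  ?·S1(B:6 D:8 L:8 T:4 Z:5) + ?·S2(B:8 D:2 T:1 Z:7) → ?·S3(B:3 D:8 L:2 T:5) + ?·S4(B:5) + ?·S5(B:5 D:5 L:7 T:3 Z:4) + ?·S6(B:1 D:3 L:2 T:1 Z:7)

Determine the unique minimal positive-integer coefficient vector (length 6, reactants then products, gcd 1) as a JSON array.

Coefficients: [3, 3, 1, 5, 2, 4]

B: 3·6+3·8 = 42 | 1·3+5·5+2·5+4·1 = 42
D: 3·8+3·2 = 30 | 1·8+5·0+2·5+4·3 = 30
L: 3·8+3·0 = 24 | 1·2+5·0+2·7+4·2 = 24
T: 3·4+3·1 = 15 | 1·5+5·0+2·3+4·1 = 15
Z: 3·5+3·7 = 36 | 1·0+5·0+2·4+4·7 = 36
gcd(3,3,1,5,2,4) = 1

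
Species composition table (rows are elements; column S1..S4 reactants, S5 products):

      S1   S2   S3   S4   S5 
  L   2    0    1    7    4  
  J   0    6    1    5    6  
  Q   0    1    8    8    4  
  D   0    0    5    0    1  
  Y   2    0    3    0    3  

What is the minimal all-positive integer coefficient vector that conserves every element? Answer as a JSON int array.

Coefficients: [6, 4, 1, 1, 5]

L: 6·2+4·0+1·1+1·7 = 20 | 5·4 = 20
J: 6·0+4·6+1·1+1·5 = 30 | 5·6 = 30
Q: 6·0+4·1+1·8+1·8 = 20 | 5·4 = 20
D: 6·0+4·0+1·5+1·0 = 5 | 5·1 = 5
Y: 6·2+4·0+1·3+1·0 = 15 | 5·3 = 15
gcd(6,4,1,1,5) = 1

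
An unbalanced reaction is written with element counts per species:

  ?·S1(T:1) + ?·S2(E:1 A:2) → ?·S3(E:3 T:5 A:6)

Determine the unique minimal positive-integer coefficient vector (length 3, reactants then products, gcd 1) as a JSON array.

Coefficients: [5, 3, 1]

E: 5·0+3·1 = 3 | 1·3 = 3
T: 5·1+3·0 = 5 | 1·5 = 5
A: 5·0+3·2 = 6 | 1·6 = 6
gcd(5,3,1) = 1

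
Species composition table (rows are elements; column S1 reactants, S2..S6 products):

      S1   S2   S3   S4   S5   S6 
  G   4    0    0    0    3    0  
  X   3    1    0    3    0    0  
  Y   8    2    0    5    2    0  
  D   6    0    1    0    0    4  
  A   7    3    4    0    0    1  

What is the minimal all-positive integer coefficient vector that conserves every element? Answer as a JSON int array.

Coefficients: [3, 3, 2, 2, 4, 4]

G: 3·4 = 12 | 3·0+2·0+2·0+4·3+4·0 = 12
X: 3·3 = 9 | 3·1+2·0+2·3+4·0+4·0 = 9
Y: 3·8 = 24 | 3·2+2·0+2·5+4·2+4·0 = 24
D: 3·6 = 18 | 3·0+2·1+2·0+4·0+4·4 = 18
A: 3·7 = 21 | 3·3+2·4+2·0+4·0+4·1 = 21
gcd(3,3,2,2,4,4) = 1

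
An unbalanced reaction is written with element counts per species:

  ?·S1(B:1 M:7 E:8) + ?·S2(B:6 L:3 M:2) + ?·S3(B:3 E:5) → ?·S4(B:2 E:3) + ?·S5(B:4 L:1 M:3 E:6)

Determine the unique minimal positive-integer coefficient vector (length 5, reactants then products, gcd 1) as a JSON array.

B: 1·1+1·6+5·3 = 22 | 5·2+3·4 = 22
L: 1·0+1·3+5·0 = 3 | 5·0+3·1 = 3
M: 1·7+1·2+5·0 = 9 | 5·0+3·3 = 9
E: 1·8+1·0+5·5 = 33 | 5·3+3·6 = 33
gcd(1,1,5,5,3) = 1

Coefficients: [1, 1, 5, 5, 3]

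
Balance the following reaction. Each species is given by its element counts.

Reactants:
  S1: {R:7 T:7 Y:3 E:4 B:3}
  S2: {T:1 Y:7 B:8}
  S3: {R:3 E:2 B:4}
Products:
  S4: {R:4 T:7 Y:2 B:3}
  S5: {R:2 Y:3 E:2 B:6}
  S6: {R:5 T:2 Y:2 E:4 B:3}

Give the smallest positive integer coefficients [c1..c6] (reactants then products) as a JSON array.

R: 5·7+3·0+6·3 = 53 | 4·4+6·2+5·5 = 53
T: 5·7+3·1+6·0 = 38 | 4·7+6·0+5·2 = 38
Y: 5·3+3·7+6·0 = 36 | 4·2+6·3+5·2 = 36
E: 5·4+3·0+6·2 = 32 | 4·0+6·2+5·4 = 32
B: 5·3+3·8+6·4 = 63 | 4·3+6·6+5·3 = 63
gcd(5,3,6,4,6,5) = 1

Coefficients: [5, 3, 6, 4, 6, 5]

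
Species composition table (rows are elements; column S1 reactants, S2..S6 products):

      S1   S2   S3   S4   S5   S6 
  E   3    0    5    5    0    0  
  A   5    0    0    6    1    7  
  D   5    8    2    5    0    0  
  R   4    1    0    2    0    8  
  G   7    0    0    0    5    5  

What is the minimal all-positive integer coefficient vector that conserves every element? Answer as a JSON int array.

E: 5·3 = 15 | 2·0+2·5+1·5+5·0+2·0 = 15
A: 5·5 = 25 | 2·0+2·0+1·6+5·1+2·7 = 25
D: 5·5 = 25 | 2·8+2·2+1·5+5·0+2·0 = 25
R: 5·4 = 20 | 2·1+2·0+1·2+5·0+2·8 = 20
G: 5·7 = 35 | 2·0+2·0+1·0+5·5+2·5 = 35
gcd(5,2,2,1,5,2) = 1

Coefficients: [5, 2, 2, 1, 5, 2]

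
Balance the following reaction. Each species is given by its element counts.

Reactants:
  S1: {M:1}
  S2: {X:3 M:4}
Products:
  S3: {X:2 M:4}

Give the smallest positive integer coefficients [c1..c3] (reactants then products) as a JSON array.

Coefficients: [4, 2, 3]

X: 4·0+2·3 = 6 | 3·2 = 6
M: 4·1+2·4 = 12 | 3·4 = 12
gcd(4,2,3) = 1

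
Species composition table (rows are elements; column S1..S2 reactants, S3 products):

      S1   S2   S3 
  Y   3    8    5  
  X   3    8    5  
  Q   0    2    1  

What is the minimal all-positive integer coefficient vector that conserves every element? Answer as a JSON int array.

Y: 2·3+3·8 = 30 | 6·5 = 30
X: 2·3+3·8 = 30 | 6·5 = 30
Q: 2·0+3·2 = 6 | 6·1 = 6
gcd(2,3,6) = 1

Coefficients: [2, 3, 6]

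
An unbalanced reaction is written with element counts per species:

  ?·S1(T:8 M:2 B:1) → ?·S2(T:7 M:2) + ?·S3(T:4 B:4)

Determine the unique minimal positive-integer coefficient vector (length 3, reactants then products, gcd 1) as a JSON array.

Coefficients: [4, 4, 1]

T: 4·8 = 32 | 4·7+1·4 = 32
M: 4·2 = 8 | 4·2+1·0 = 8
B: 4·1 = 4 | 4·0+1·4 = 4
gcd(4,4,1) = 1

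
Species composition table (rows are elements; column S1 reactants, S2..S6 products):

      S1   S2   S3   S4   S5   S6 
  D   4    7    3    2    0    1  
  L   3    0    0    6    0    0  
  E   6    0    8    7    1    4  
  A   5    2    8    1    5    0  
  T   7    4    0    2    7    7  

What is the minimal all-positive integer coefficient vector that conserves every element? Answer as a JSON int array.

Coefficients: [6, 2, 1, 3, 3, 1]

D: 6·4 = 24 | 2·7+1·3+3·2+3·0+1·1 = 24
L: 6·3 = 18 | 2·0+1·0+3·6+3·0+1·0 = 18
E: 6·6 = 36 | 2·0+1·8+3·7+3·1+1·4 = 36
A: 6·5 = 30 | 2·2+1·8+3·1+3·5+1·0 = 30
T: 6·7 = 42 | 2·4+1·0+3·2+3·7+1·7 = 42
gcd(6,2,1,3,3,1) = 1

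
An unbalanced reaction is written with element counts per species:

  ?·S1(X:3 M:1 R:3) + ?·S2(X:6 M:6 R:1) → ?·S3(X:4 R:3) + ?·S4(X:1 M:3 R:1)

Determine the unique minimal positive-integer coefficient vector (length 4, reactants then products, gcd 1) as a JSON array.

Coefficients: [6, 1, 5, 4]

X: 6·3+1·6 = 24 | 5·4+4·1 = 24
M: 6·1+1·6 = 12 | 5·0+4·3 = 12
R: 6·3+1·1 = 19 | 5·3+4·1 = 19
gcd(6,1,5,4) = 1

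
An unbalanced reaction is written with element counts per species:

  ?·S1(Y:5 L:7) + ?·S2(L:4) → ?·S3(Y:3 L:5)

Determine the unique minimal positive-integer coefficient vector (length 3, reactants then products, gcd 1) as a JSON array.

Y: 3·5+1·0 = 15 | 5·3 = 15
L: 3·7+1·4 = 25 | 5·5 = 25
gcd(3,1,5) = 1

Coefficients: [3, 1, 5]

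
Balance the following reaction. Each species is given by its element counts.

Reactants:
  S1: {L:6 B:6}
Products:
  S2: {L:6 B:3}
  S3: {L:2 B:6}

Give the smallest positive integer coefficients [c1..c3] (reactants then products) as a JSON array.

L: 5·6 = 30 | 4·6+3·2 = 30
B: 5·6 = 30 | 4·3+3·6 = 30
gcd(5,4,3) = 1

Coefficients: [5, 4, 3]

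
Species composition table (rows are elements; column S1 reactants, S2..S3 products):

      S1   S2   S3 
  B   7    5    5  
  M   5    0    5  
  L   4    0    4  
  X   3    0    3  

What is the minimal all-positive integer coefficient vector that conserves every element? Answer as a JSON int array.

Coefficients: [5, 2, 5]

B: 5·7 = 35 | 2·5+5·5 = 35
M: 5·5 = 25 | 2·0+5·5 = 25
L: 5·4 = 20 | 2·0+5·4 = 20
X: 5·3 = 15 | 2·0+5·3 = 15
gcd(5,2,5) = 1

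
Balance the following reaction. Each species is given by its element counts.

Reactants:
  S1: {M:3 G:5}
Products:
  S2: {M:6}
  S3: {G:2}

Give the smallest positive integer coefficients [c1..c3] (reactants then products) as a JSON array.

M: 2·3 = 6 | 1·6+5·0 = 6
G: 2·5 = 10 | 1·0+5·2 = 10
gcd(2,1,5) = 1

Coefficients: [2, 1, 5]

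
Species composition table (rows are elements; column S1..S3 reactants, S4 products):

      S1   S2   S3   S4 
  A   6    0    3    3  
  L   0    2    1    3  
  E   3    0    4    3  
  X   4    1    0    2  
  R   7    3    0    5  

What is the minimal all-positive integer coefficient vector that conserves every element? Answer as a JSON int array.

A: 1·6+6·0+3·3 = 15 | 5·3 = 15
L: 1·0+6·2+3·1 = 15 | 5·3 = 15
E: 1·3+6·0+3·4 = 15 | 5·3 = 15
X: 1·4+6·1+3·0 = 10 | 5·2 = 10
R: 1·7+6·3+3·0 = 25 | 5·5 = 25
gcd(1,6,3,5) = 1

Coefficients: [1, 6, 3, 5]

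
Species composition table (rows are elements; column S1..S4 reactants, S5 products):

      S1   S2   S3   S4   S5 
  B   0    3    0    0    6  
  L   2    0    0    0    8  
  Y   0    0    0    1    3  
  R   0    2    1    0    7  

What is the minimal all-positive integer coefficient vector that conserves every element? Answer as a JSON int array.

B: 4·0+2·3+3·0+3·0 = 6 | 1·6 = 6
L: 4·2+2·0+3·0+3·0 = 8 | 1·8 = 8
Y: 4·0+2·0+3·0+3·1 = 3 | 1·3 = 3
R: 4·0+2·2+3·1+3·0 = 7 | 1·7 = 7
gcd(4,2,3,3,1) = 1

Coefficients: [4, 2, 3, 3, 1]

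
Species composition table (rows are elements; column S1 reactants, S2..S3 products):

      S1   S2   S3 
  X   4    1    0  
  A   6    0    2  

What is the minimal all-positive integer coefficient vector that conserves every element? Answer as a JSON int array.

X: 1·4 = 4 | 4·1+3·0 = 4
A: 1·6 = 6 | 4·0+3·2 = 6
gcd(1,4,3) = 1

Coefficients: [1, 4, 3]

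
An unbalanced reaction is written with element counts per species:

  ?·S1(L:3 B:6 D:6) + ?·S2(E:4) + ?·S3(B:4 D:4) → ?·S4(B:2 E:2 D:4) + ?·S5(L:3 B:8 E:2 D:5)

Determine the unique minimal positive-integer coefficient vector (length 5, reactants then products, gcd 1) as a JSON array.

Coefficients: [4, 5, 5, 6, 4]

L: 4·3+5·0+5·0 = 12 | 6·0+4·3 = 12
B: 4·6+5·0+5·4 = 44 | 6·2+4·8 = 44
E: 4·0+5·4+5·0 = 20 | 6·2+4·2 = 20
D: 4·6+5·0+5·4 = 44 | 6·4+4·5 = 44
gcd(4,5,5,6,4) = 1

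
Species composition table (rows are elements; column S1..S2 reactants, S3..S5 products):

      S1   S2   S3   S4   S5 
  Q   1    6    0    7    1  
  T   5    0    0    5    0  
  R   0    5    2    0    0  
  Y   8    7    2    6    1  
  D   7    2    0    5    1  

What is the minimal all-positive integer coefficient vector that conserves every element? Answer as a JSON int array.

Coefficients: [1, 2, 5, 1, 6]

Q: 1·1+2·6 = 13 | 5·0+1·7+6·1 = 13
T: 1·5+2·0 = 5 | 5·0+1·5+6·0 = 5
R: 1·0+2·5 = 10 | 5·2+1·0+6·0 = 10
Y: 1·8+2·7 = 22 | 5·2+1·6+6·1 = 22
D: 1·7+2·2 = 11 | 5·0+1·5+6·1 = 11
gcd(1,2,5,1,6) = 1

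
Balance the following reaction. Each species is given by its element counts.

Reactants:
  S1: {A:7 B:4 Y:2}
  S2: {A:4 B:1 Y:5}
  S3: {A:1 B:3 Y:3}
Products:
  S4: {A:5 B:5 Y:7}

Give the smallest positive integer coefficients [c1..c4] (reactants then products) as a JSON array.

Coefficients: [1, 3, 6, 5]

A: 1·7+3·4+6·1 = 25 | 5·5 = 25
B: 1·4+3·1+6·3 = 25 | 5·5 = 25
Y: 1·2+3·5+6·3 = 35 | 5·7 = 35
gcd(1,3,6,5) = 1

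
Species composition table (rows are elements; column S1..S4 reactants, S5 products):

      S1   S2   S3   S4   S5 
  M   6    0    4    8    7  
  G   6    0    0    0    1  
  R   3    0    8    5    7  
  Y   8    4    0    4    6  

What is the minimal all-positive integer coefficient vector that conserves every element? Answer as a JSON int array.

M: 1·6+4·0+3·4+3·8 = 42 | 6·7 = 42
G: 1·6+4·0+3·0+3·0 = 6 | 6·1 = 6
R: 1·3+4·0+3·8+3·5 = 42 | 6·7 = 42
Y: 1·8+4·4+3·0+3·4 = 36 | 6·6 = 36
gcd(1,4,3,3,6) = 1

Coefficients: [1, 4, 3, 3, 6]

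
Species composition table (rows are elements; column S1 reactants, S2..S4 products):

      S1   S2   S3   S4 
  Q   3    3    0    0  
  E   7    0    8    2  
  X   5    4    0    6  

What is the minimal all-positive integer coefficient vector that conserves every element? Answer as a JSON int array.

Coefficients: [6, 6, 5, 1]

Q: 6·3 = 18 | 6·3+5·0+1·0 = 18
E: 6·7 = 42 | 6·0+5·8+1·2 = 42
X: 6·5 = 30 | 6·4+5·0+1·6 = 30
gcd(6,6,5,1) = 1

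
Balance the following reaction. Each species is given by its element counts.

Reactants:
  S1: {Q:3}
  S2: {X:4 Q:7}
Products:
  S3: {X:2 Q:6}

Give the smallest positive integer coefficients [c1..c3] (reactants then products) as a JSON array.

X: 5·0+3·4 = 12 | 6·2 = 12
Q: 5·3+3·7 = 36 | 6·6 = 36
gcd(5,3,6) = 1

Coefficients: [5, 3, 6]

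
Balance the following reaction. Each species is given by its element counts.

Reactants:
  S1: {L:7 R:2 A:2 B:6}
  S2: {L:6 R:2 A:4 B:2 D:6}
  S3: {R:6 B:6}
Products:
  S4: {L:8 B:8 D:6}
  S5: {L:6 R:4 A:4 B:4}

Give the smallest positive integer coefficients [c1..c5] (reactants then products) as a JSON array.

Coefficients: [6, 3, 1, 3, 6]

L: 6·7+3·6+1·0 = 60 | 3·8+6·6 = 60
R: 6·2+3·2+1·6 = 24 | 3·0+6·4 = 24
A: 6·2+3·4+1·0 = 24 | 3·0+6·4 = 24
B: 6·6+3·2+1·6 = 48 | 3·8+6·4 = 48
D: 6·0+3·6+1·0 = 18 | 3·6+6·0 = 18
gcd(6,3,1,3,6) = 1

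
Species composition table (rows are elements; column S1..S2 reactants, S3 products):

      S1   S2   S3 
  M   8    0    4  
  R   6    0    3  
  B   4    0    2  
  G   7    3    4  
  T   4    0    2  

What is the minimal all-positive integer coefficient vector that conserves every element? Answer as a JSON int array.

Coefficients: [3, 1, 6]

M: 3·8+1·0 = 24 | 6·4 = 24
R: 3·6+1·0 = 18 | 6·3 = 18
B: 3·4+1·0 = 12 | 6·2 = 12
G: 3·7+1·3 = 24 | 6·4 = 24
T: 3·4+1·0 = 12 | 6·2 = 12
gcd(3,1,6) = 1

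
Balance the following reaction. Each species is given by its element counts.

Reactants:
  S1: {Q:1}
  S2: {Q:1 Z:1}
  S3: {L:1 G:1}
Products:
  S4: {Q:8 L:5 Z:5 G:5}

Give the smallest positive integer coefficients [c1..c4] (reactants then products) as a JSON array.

Coefficients: [3, 5, 5, 1]

Q: 3·1+5·1+5·0 = 8 | 1·8 = 8
L: 3·0+5·0+5·1 = 5 | 1·5 = 5
Z: 3·0+5·1+5·0 = 5 | 1·5 = 5
G: 3·0+5·0+5·1 = 5 | 1·5 = 5
gcd(3,5,5,1) = 1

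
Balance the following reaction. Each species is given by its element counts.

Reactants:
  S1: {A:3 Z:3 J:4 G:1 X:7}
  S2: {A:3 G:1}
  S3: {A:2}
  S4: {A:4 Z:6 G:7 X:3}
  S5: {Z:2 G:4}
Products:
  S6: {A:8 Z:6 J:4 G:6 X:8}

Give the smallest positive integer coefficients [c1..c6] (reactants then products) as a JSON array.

Coefficients: [6, 4, 5, 2, 3, 6]

A: 6·3+4·3+5·2+2·4+3·0 = 48 | 6·8 = 48
Z: 6·3+4·0+5·0+2·6+3·2 = 36 | 6·6 = 36
J: 6·4+4·0+5·0+2·0+3·0 = 24 | 6·4 = 24
G: 6·1+4·1+5·0+2·7+3·4 = 36 | 6·6 = 36
X: 6·7+4·0+5·0+2·3+3·0 = 48 | 6·8 = 48
gcd(6,4,5,2,3,6) = 1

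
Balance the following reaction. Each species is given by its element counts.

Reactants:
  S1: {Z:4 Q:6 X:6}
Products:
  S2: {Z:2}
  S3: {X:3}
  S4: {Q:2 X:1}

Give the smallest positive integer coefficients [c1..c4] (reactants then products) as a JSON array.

Coefficients: [1, 2, 1, 3]

Z: 1·4 = 4 | 2·2+1·0+3·0 = 4
Q: 1·6 = 6 | 2·0+1·0+3·2 = 6
X: 1·6 = 6 | 2·0+1·3+3·1 = 6
gcd(1,2,1,3) = 1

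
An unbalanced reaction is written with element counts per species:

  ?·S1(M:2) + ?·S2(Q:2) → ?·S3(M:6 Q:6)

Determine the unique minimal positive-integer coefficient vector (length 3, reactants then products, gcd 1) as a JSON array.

Coefficients: [3, 3, 1]

M: 3·2+3·0 = 6 | 1·6 = 6
Q: 3·0+3·2 = 6 | 1·6 = 6
gcd(3,3,1) = 1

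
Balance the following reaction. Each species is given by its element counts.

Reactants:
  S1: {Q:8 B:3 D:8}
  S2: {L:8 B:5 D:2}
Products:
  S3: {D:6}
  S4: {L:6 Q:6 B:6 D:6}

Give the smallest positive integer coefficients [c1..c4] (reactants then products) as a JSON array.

L: 3·0+3·8 = 24 | 1·0+4·6 = 24
Q: 3·8+3·0 = 24 | 1·0+4·6 = 24
B: 3·3+3·5 = 24 | 1·0+4·6 = 24
D: 3·8+3·2 = 30 | 1·6+4·6 = 30
gcd(3,3,1,4) = 1

Coefficients: [3, 3, 1, 4]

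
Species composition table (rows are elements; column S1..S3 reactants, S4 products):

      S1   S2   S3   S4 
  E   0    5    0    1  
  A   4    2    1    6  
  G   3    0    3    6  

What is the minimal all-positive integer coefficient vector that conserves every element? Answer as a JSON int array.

Coefficients: [6, 1, 4, 5]

E: 6·0+1·5+4·0 = 5 | 5·1 = 5
A: 6·4+1·2+4·1 = 30 | 5·6 = 30
G: 6·3+1·0+4·3 = 30 | 5·6 = 30
gcd(6,1,4,5) = 1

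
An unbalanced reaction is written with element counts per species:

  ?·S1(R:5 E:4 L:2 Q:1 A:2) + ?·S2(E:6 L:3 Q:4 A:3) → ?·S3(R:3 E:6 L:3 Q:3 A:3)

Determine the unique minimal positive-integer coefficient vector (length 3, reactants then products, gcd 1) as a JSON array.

Coefficients: [3, 3, 5]

R: 3·5+3·0 = 15 | 5·3 = 15
E: 3·4+3·6 = 30 | 5·6 = 30
L: 3·2+3·3 = 15 | 5·3 = 15
Q: 3·1+3·4 = 15 | 5·3 = 15
A: 3·2+3·3 = 15 | 5·3 = 15
gcd(3,3,5) = 1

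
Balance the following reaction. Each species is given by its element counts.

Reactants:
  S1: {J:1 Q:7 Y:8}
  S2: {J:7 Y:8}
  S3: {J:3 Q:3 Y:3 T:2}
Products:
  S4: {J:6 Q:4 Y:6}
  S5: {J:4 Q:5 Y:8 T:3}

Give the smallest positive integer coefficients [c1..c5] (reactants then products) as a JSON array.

Coefficients: [2, 2, 6, 3, 4]

J: 2·1+2·7+6·3 = 34 | 3·6+4·4 = 34
Q: 2·7+2·0+6·3 = 32 | 3·4+4·5 = 32
Y: 2·8+2·8+6·3 = 50 | 3·6+4·8 = 50
T: 2·0+2·0+6·2 = 12 | 3·0+4·3 = 12
gcd(2,2,6,3,4) = 1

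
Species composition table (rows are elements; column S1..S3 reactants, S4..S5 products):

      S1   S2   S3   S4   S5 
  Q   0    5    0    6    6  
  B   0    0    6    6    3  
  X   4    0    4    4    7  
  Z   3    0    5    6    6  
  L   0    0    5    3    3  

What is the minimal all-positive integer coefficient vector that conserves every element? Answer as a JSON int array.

Q: 5·0+6·5+3·0 = 30 | 1·6+4·6 = 30
B: 5·0+6·0+3·6 = 18 | 1·6+4·3 = 18
X: 5·4+6·0+3·4 = 32 | 1·4+4·7 = 32
Z: 5·3+6·0+3·5 = 30 | 1·6+4·6 = 30
L: 5·0+6·0+3·5 = 15 | 1·3+4·3 = 15
gcd(5,6,3,1,4) = 1

Coefficients: [5, 6, 3, 1, 4]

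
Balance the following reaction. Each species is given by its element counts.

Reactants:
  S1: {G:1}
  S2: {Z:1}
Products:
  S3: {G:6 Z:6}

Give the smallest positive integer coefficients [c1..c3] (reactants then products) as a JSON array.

Coefficients: [6, 6, 1]

G: 6·1+6·0 = 6 | 1·6 = 6
Z: 6·0+6·1 = 6 | 1·6 = 6
gcd(6,6,1) = 1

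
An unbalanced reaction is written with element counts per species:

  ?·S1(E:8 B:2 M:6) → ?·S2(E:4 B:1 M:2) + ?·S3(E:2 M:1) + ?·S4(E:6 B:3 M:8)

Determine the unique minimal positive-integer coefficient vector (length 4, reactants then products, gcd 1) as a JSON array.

Coefficients: [5, 4, 6, 2]

E: 5·8 = 40 | 4·4+6·2+2·6 = 40
B: 5·2 = 10 | 4·1+6·0+2·3 = 10
M: 5·6 = 30 | 4·2+6·1+2·8 = 30
gcd(5,4,6,2) = 1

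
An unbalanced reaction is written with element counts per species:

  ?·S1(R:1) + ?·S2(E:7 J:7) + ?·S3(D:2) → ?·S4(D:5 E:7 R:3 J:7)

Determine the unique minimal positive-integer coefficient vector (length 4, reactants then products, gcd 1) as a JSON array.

Coefficients: [6, 2, 5, 2]

D: 6·0+2·0+5·2 = 10 | 2·5 = 10
E: 6·0+2·7+5·0 = 14 | 2·7 = 14
R: 6·1+2·0+5·0 = 6 | 2·3 = 6
J: 6·0+2·7+5·0 = 14 | 2·7 = 14
gcd(6,2,5,2) = 1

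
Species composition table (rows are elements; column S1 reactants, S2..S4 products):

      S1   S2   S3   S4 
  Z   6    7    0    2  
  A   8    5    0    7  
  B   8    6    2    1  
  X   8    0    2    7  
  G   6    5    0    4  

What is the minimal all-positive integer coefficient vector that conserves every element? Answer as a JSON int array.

Coefficients: [3, 2, 5, 2]

Z: 3·6 = 18 | 2·7+5·0+2·2 = 18
A: 3·8 = 24 | 2·5+5·0+2·7 = 24
B: 3·8 = 24 | 2·6+5·2+2·1 = 24
X: 3·8 = 24 | 2·0+5·2+2·7 = 24
G: 3·6 = 18 | 2·5+5·0+2·4 = 18
gcd(3,2,5,2) = 1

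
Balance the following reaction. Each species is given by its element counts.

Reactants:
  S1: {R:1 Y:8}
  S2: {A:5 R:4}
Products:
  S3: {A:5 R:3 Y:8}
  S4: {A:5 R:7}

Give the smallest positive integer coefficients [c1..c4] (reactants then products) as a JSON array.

Coefficients: [3, 5, 3, 2]

A: 3·0+5·5 = 25 | 3·5+2·5 = 25
R: 3·1+5·4 = 23 | 3·3+2·7 = 23
Y: 3·8+5·0 = 24 | 3·8+2·0 = 24
gcd(3,5,3,2) = 1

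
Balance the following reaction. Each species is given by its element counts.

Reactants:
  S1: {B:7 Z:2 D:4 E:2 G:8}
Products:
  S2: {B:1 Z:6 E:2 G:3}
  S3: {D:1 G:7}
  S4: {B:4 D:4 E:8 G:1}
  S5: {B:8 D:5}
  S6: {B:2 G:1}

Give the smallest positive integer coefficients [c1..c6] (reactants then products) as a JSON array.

B: 6·7 = 42 | 2·1+5·0+1·4+3·8+6·2 = 42
Z: 6·2 = 12 | 2·6+5·0+1·0+3·0+6·0 = 12
D: 6·4 = 24 | 2·0+5·1+1·4+3·5+6·0 = 24
E: 6·2 = 12 | 2·2+5·0+1·8+3·0+6·0 = 12
G: 6·8 = 48 | 2·3+5·7+1·1+3·0+6·1 = 48
gcd(6,2,5,1,3,6) = 1

Coefficients: [6, 2, 5, 1, 3, 6]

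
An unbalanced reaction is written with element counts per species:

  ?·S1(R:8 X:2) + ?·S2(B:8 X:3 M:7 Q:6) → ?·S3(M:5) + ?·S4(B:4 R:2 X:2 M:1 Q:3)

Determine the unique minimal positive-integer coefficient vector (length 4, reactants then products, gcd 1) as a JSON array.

B: 1·0+2·8 = 16 | 2·0+4·4 = 16
R: 1·8+2·0 = 8 | 2·0+4·2 = 8
X: 1·2+2·3 = 8 | 2·0+4·2 = 8
M: 1·0+2·7 = 14 | 2·5+4·1 = 14
Q: 1·0+2·6 = 12 | 2·0+4·3 = 12
gcd(1,2,2,4) = 1

Coefficients: [1, 2, 2, 4]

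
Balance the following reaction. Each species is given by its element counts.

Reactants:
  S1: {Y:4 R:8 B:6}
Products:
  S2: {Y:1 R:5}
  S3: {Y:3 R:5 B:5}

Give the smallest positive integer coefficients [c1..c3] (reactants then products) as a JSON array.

Coefficients: [5, 2, 6]

Y: 5·4 = 20 | 2·1+6·3 = 20
R: 5·8 = 40 | 2·5+6·5 = 40
B: 5·6 = 30 | 2·0+6·5 = 30
gcd(5,2,6) = 1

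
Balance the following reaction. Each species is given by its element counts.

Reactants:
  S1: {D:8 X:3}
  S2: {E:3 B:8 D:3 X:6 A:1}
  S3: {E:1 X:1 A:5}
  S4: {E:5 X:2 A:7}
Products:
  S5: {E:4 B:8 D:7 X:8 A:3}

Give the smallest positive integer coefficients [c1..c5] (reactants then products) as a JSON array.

E: 3·0+6·3+1·1+1·5 = 24 | 6·4 = 24
B: 3·0+6·8+1·0+1·0 = 48 | 6·8 = 48
D: 3·8+6·3+1·0+1·0 = 42 | 6·7 = 42
X: 3·3+6·6+1·1+1·2 = 48 | 6·8 = 48
A: 3·0+6·1+1·5+1·7 = 18 | 6·3 = 18
gcd(3,6,1,1,6) = 1

Coefficients: [3, 6, 1, 1, 6]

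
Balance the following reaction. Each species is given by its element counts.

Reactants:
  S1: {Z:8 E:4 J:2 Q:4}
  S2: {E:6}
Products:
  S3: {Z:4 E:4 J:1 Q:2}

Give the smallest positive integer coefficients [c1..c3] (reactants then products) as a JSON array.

Z: 3·8+2·0 = 24 | 6·4 = 24
E: 3·4+2·6 = 24 | 6·4 = 24
J: 3·2+2·0 = 6 | 6·1 = 6
Q: 3·4+2·0 = 12 | 6·2 = 12
gcd(3,2,6) = 1

Coefficients: [3, 2, 6]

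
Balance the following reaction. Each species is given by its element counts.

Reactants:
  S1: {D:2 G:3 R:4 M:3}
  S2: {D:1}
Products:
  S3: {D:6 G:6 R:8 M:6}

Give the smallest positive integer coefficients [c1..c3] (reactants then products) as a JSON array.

Coefficients: [2, 2, 1]

D: 2·2+2·1 = 6 | 1·6 = 6
G: 2·3+2·0 = 6 | 1·6 = 6
R: 2·4+2·0 = 8 | 1·8 = 8
M: 2·3+2·0 = 6 | 1·6 = 6
gcd(2,2,1) = 1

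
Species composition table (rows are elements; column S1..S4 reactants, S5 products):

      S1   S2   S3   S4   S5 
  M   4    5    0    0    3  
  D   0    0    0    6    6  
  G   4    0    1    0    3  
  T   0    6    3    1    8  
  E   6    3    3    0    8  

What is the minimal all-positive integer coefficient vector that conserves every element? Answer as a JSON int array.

M: 1·4+1·5+5·0+3·0 = 9 | 3·3 = 9
D: 1·0+1·0+5·0+3·6 = 18 | 3·6 = 18
G: 1·4+1·0+5·1+3·0 = 9 | 3·3 = 9
T: 1·0+1·6+5·3+3·1 = 24 | 3·8 = 24
E: 1·6+1·3+5·3+3·0 = 24 | 3·8 = 24
gcd(1,1,5,3,3) = 1

Coefficients: [1, 1, 5, 3, 3]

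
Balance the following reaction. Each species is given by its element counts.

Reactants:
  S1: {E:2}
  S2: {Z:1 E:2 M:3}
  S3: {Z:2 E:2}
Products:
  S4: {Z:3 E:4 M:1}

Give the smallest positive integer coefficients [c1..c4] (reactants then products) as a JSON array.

Z: 1·0+1·1+4·2 = 9 | 3·3 = 9
E: 1·2+1·2+4·2 = 12 | 3·4 = 12
M: 1·0+1·3+4·0 = 3 | 3·1 = 3
gcd(1,1,4,3) = 1

Coefficients: [1, 1, 4, 3]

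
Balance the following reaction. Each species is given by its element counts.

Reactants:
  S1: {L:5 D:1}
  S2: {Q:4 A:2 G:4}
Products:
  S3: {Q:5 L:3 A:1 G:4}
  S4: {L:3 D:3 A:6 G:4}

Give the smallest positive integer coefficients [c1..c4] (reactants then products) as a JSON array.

Coefficients: [3, 5, 4, 1]

Q: 3·0+5·4 = 20 | 4·5+1·0 = 20
L: 3·5+5·0 = 15 | 4·3+1·3 = 15
D: 3·1+5·0 = 3 | 4·0+1·3 = 3
A: 3·0+5·2 = 10 | 4·1+1·6 = 10
G: 3·0+5·4 = 20 | 4·4+1·4 = 20
gcd(3,5,4,1) = 1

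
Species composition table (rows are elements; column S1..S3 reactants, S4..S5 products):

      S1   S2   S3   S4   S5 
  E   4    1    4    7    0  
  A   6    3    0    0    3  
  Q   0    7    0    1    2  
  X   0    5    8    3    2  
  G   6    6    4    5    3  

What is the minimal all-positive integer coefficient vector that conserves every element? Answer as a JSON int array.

Coefficients: [2, 2, 1, 2, 6]

E: 2·4+2·1+1·4 = 14 | 2·7+6·0 = 14
A: 2·6+2·3+1·0 = 18 | 2·0+6·3 = 18
Q: 2·0+2·7+1·0 = 14 | 2·1+6·2 = 14
X: 2·0+2·5+1·8 = 18 | 2·3+6·2 = 18
G: 2·6+2·6+1·4 = 28 | 2·5+6·3 = 28
gcd(2,2,1,2,6) = 1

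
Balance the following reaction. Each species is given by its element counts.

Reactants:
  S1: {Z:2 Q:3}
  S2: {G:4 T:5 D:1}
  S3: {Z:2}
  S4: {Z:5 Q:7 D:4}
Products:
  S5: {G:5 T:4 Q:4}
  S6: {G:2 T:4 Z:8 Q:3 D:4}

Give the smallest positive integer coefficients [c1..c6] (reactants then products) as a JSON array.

Coefficients: [1, 4, 6, 2, 2, 3]

G: 1·0+4·4+6·0+2·0 = 16 | 2·5+3·2 = 16
T: 1·0+4·5+6·0+2·0 = 20 | 2·4+3·4 = 20
Z: 1·2+4·0+6·2+2·5 = 24 | 2·0+3·8 = 24
Q: 1·3+4·0+6·0+2·7 = 17 | 2·4+3·3 = 17
D: 1·0+4·1+6·0+2·4 = 12 | 2·0+3·4 = 12
gcd(1,4,6,2,2,3) = 1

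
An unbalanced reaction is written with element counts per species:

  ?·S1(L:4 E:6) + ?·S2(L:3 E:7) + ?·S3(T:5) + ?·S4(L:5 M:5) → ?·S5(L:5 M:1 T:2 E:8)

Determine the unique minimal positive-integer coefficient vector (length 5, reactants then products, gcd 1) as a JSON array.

L: 2·4+4·3+2·0+1·5 = 25 | 5·5 = 25
M: 2·0+4·0+2·0+1·5 = 5 | 5·1 = 5
T: 2·0+4·0+2·5+1·0 = 10 | 5·2 = 10
E: 2·6+4·7+2·0+1·0 = 40 | 5·8 = 40
gcd(2,4,2,1,5) = 1

Coefficients: [2, 4, 2, 1, 5]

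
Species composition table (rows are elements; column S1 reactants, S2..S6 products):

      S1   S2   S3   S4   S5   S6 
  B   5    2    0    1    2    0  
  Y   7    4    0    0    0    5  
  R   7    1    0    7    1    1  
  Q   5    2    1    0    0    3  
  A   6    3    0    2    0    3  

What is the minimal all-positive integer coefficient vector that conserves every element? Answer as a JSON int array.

B: 5·5 = 25 | 5·2+6·0+3·1+6·2+3·0 = 25
Y: 5·7 = 35 | 5·4+6·0+3·0+6·0+3·5 = 35
R: 5·7 = 35 | 5·1+6·0+3·7+6·1+3·1 = 35
Q: 5·5 = 25 | 5·2+6·1+3·0+6·0+3·3 = 25
A: 5·6 = 30 | 5·3+6·0+3·2+6·0+3·3 = 30
gcd(5,5,6,3,6,3) = 1

Coefficients: [5, 5, 6, 3, 6, 3]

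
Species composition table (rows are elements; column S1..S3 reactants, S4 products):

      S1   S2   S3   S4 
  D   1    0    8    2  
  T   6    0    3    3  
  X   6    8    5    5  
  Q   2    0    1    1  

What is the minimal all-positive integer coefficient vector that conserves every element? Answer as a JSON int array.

Coefficients: [2, 1, 1, 5]

D: 2·1+1·0+1·8 = 10 | 5·2 = 10
T: 2·6+1·0+1·3 = 15 | 5·3 = 15
X: 2·6+1·8+1·5 = 25 | 5·5 = 25
Q: 2·2+1·0+1·1 = 5 | 5·1 = 5
gcd(2,1,1,5) = 1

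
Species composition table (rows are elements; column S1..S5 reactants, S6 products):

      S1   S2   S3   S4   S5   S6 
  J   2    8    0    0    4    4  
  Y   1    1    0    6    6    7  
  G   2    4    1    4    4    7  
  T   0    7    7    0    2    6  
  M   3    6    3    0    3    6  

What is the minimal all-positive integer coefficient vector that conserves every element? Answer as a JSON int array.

Coefficients: [4, 1, 3, 4, 1, 5]

J: 4·2+1·8+3·0+4·0+1·4 = 20 | 5·4 = 20
Y: 4·1+1·1+3·0+4·6+1·6 = 35 | 5·7 = 35
G: 4·2+1·4+3·1+4·4+1·4 = 35 | 5·7 = 35
T: 4·0+1·7+3·7+4·0+1·2 = 30 | 5·6 = 30
M: 4·3+1·6+3·3+4·0+1·3 = 30 | 5·6 = 30
gcd(4,1,3,4,1,5) = 1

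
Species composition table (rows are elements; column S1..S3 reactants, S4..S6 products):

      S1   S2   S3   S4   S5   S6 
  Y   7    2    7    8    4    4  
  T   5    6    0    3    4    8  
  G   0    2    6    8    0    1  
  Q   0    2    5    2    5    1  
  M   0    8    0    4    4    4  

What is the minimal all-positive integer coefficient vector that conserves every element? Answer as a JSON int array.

Y: 3·7+6·2+5·7 = 68 | 5·8+5·4+2·4 = 68
T: 3·5+6·6+5·0 = 51 | 5·3+5·4+2·8 = 51
G: 3·0+6·2+5·6 = 42 | 5·8+5·0+2·1 = 42
Q: 3·0+6·2+5·5 = 37 | 5·2+5·5+2·1 = 37
M: 3·0+6·8+5·0 = 48 | 5·4+5·4+2·4 = 48
gcd(3,6,5,5,5,2) = 1

Coefficients: [3, 6, 5, 5, 5, 2]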